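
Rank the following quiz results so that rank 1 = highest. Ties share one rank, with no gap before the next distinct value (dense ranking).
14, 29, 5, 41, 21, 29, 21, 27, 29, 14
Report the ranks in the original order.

5, 2, 6, 1, 4, 2, 4, 3, 2, 5

Sorted (descending): 41, 29, 29, 29, 27, 21, 21, 14, 14, 5
The 3 values of 29 share dense rank 2.
The 2 values of 21 share dense rank 4.
The 2 values of 14 share dense rank 5.
Remaining distinct values take the next consecutive integers.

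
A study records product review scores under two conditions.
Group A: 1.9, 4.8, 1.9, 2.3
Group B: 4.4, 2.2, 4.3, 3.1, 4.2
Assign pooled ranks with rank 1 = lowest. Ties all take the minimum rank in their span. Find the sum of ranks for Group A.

15

Sorted (ascending): 1.9, 1.9, 2.2, 2.3, 3.1, 4.2, 4.3, 4.4, 4.8
The 2 values of 1.9 occupy positions 1–2 → each gets rank 1.
Group A values → pooled ranks: 1.9→1, 4.8→9, 1.9→1, 2.3→4
Rank sum = 1 + 9 + 1 + 4 = 15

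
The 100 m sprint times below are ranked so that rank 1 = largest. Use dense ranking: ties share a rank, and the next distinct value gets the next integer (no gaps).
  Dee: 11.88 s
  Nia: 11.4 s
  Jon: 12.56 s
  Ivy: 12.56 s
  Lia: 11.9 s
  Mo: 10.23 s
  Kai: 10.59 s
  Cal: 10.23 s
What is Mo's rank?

Sorted (descending): 12.56, 12.56, 11.9, 11.88, 11.4, 10.59, 10.23, 10.23
The 2 values of 12.56 share dense rank 1.
The 2 values of 10.23 share dense rank 6.
Remaining distinct values take the next consecutive integers.
Mo has value 10.23 s → rank 6.

6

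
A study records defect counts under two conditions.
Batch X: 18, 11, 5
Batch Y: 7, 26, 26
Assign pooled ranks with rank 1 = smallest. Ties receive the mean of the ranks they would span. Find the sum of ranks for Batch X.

Sorted (ascending): 5, 7, 11, 18, 26, 26
The 2 values of 26 occupy positions 5–6 → average rank (5+6)/2 = 5.5.
Batch X values → pooled ranks: 18→4, 11→3, 5→1
Rank sum = 4 + 3 + 1 = 8

8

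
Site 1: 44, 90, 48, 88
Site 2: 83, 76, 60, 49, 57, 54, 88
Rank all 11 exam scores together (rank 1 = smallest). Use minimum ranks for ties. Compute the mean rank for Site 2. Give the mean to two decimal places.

6.00

Sorted (ascending): 44, 48, 49, 54, 57, 60, 76, 83, 88, 88, 90
The 2 values of 88 occupy positions 9–10 → each gets rank 9.
Site 2 values → pooled ranks: 83→8, 76→7, 60→6, 49→3, 57→5, 54→4, 88→9
Mean rank = (8 + 7 + 6 + 3 + 5 + 4 + 9) / 7 = 6.00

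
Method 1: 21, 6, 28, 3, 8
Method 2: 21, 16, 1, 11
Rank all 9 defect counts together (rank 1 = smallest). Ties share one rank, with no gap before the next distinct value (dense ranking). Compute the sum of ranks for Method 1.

24

Sorted (ascending): 1, 3, 6, 8, 11, 16, 21, 21, 28
The 2 values of 21 share dense rank 7.
Remaining distinct values take the next consecutive integers.
Method 1 values → pooled ranks: 21→7, 6→3, 28→8, 3→2, 8→4
Rank sum = 7 + 3 + 8 + 2 + 4 = 24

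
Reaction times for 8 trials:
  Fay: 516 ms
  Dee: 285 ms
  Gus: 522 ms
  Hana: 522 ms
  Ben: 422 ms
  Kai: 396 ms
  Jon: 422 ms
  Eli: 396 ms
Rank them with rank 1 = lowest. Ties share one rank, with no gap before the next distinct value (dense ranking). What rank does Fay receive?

4

Sorted (ascending): 285, 396, 396, 422, 422, 516, 522, 522
The 2 values of 396 share dense rank 2.
The 2 values of 422 share dense rank 3.
The 2 values of 522 share dense rank 5.
Remaining distinct values take the next consecutive integers.
Fay has value 516 ms → rank 4.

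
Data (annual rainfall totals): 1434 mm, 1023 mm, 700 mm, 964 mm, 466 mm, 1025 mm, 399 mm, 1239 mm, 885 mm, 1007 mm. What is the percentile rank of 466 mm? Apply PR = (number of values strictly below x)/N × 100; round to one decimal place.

10.0

N = 10.
Strictly below 466: 1. Equal to 466: 1.
PR = 1/10 × 100 = 10.0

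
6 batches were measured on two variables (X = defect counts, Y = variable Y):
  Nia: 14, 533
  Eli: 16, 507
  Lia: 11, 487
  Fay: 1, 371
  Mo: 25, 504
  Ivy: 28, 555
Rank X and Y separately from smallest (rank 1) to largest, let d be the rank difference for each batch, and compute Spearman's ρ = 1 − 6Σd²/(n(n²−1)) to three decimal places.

Ranks of variable 1: 3, 4, 2, 1, 5, 6
Ranks of variable 2: 5, 4, 2, 1, 3, 6
d = r₁ − r₂: -2, 0, 0, 0, 2, 0
d²: 4, 0, 0, 0, 4, 0; Σd² = 8
ρ = 1 − 6·8/(6·35) = 1 − 48/210 = 0.771

0.771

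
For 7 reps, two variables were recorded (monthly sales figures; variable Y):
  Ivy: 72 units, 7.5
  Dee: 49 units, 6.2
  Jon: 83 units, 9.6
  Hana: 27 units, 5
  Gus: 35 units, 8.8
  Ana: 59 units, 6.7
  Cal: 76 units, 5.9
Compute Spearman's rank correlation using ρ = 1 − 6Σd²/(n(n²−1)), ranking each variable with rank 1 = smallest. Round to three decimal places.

Ranks of variable 1: 5, 3, 7, 1, 2, 4, 6
Ranks of variable 2: 5, 3, 7, 1, 6, 4, 2
d = r₁ − r₂: 0, 0, 0, 0, -4, 0, 4
d²: 0, 0, 0, 0, 16, 0, 16; Σd² = 32
ρ = 1 − 6·32/(7·48) = 1 − 192/336 = 0.429

0.429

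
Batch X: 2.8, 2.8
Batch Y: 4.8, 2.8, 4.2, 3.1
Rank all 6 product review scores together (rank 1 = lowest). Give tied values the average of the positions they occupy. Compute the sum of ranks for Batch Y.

Sorted (ascending): 2.8, 2.8, 2.8, 3.1, 4.2, 4.8
The 3 values of 2.8 occupy positions 1–3 → average rank 2.
Batch Y values → pooled ranks: 4.8→6, 2.8→2, 4.2→5, 3.1→4
Rank sum = 6 + 2 + 5 + 4 = 17

17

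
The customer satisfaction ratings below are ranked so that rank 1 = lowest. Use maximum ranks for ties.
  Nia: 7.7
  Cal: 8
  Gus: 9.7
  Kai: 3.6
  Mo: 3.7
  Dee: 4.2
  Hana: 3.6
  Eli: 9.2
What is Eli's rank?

7

Sorted (ascending): 3.6, 3.6, 3.7, 4.2, 7.7, 8, 9.2, 9.7
The 2 values of 3.6 occupy positions 1–2 → each gets rank 2.
Eli has value 9.2 → rank 7.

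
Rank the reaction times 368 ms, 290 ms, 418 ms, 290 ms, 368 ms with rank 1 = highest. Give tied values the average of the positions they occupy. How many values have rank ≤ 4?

Sorted (descending): 418, 368, 368, 290, 290
The 2 values of 368 occupy positions 2–3 → average rank (2+3)/2 = 2.5.
The 2 values of 290 occupy positions 4–5 → average rank (4+5)/2 = 4.5.
Ranks ≤ 4: {1, 2.5, 2.5} → 3 values.

3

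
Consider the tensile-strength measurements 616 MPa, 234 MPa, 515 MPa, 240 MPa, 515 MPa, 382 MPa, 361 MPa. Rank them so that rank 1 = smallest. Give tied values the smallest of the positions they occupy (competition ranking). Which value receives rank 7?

616

Sorted (ascending): 234, 240, 361, 382, 515, 515, 616
The 2 values of 515 occupy positions 5–6 → each gets rank 5.
Rank 7 → value 616.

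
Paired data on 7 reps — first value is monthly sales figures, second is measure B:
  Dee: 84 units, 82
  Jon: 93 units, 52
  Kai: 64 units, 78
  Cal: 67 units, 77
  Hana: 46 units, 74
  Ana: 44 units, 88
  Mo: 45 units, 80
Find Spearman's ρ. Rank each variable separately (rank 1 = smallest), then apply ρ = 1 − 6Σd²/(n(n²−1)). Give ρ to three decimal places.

Ranks of variable 1: 6, 7, 4, 5, 3, 1, 2
Ranks of variable 2: 6, 1, 4, 3, 2, 7, 5
d = r₁ − r₂: 0, 6, 0, 2, 1, -6, -3
d²: 0, 36, 0, 4, 1, 36, 9; Σd² = 86
ρ = 1 − 6·86/(7·48) = 1 − 516/336 = -0.536

-0.536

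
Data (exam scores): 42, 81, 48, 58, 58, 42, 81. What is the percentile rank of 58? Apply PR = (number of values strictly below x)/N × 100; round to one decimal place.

42.9

N = 7.
Strictly below 58: 3. Equal to 58: 2.
PR = 3/7 × 100 = 42.9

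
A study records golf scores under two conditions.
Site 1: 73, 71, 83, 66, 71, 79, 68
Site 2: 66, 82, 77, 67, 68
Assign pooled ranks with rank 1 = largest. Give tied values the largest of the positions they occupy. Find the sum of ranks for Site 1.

Sorted (descending): 83, 82, 79, 77, 73, 71, 71, 68, 68, 67, 66, 66
The 2 values of 71 occupy positions 6–7 → each gets rank 7.
The 2 values of 68 occupy positions 8–9 → each gets rank 9.
The 2 values of 66 occupy positions 11–12 → each gets rank 12.
Site 1 values → pooled ranks: 73→5, 71→7, 83→1, 66→12, 71→7, 79→3, 68→9
Rank sum = 5 + 7 + 1 + 12 + 7 + 3 + 9 = 44

44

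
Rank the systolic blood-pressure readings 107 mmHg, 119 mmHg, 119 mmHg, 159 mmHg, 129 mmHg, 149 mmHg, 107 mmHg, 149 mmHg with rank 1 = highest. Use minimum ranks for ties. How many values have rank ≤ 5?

Sorted (descending): 159, 149, 149, 129, 119, 119, 107, 107
The 2 values of 149 occupy positions 2–3 → each gets rank 2.
The 2 values of 119 occupy positions 5–6 → each gets rank 5.
The 2 values of 107 occupy positions 7–8 → each gets rank 7.
Ranks ≤ 5: {1, 2, 2, 4, 5, 5} → 6 values.

6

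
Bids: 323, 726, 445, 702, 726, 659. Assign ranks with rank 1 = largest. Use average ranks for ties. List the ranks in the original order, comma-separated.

6, 1.5, 5, 3, 1.5, 4

Sorted (descending): 726, 726, 702, 659, 445, 323
The 2 values of 726 occupy positions 1–2 → average rank (1+2)/2 = 1.5.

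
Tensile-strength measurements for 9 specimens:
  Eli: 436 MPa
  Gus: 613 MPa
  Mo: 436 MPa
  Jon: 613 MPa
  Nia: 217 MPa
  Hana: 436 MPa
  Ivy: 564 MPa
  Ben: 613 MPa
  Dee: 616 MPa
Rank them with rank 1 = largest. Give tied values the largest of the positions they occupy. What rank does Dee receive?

1

Sorted (descending): 616, 613, 613, 613, 564, 436, 436, 436, 217
The 3 values of 613 occupy positions 2–4 → each gets rank 4.
The 3 values of 436 occupy positions 6–8 → each gets rank 8.
Dee has value 616 MPa → rank 1.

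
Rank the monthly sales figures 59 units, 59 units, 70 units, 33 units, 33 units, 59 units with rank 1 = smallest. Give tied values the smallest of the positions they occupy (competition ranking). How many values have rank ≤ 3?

Sorted (ascending): 33, 33, 59, 59, 59, 70
The 2 values of 33 occupy positions 1–2 → each gets rank 1.
The 3 values of 59 occupy positions 3–5 → each gets rank 3.
Ranks ≤ 3: {1, 1, 3, 3, 3} → 5 values.

5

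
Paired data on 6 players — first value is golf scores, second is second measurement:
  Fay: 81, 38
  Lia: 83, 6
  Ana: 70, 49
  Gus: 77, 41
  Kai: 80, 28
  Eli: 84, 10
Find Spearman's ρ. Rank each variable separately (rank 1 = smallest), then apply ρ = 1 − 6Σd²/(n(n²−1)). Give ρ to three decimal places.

-0.886

Ranks of variable 1: 4, 5, 1, 2, 3, 6
Ranks of variable 2: 4, 1, 6, 5, 3, 2
d = r₁ − r₂: 0, 4, -5, -3, 0, 4
d²: 0, 16, 25, 9, 0, 16; Σd² = 66
ρ = 1 − 6·66/(6·35) = 1 − 396/210 = -0.886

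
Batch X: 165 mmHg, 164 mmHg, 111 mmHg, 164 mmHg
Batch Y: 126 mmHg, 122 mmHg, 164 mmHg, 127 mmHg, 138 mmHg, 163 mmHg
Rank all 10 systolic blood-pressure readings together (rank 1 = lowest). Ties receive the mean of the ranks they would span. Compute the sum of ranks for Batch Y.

28

Sorted (ascending): 111, 122, 126, 127, 138, 163, 164, 164, 164, 165
The 3 values of 164 occupy positions 7–9 → average rank 8.
Batch Y values → pooled ranks: 126→3, 122→2, 164→8, 127→4, 138→5, 163→6
Rank sum = 3 + 2 + 8 + 4 + 5 + 6 = 28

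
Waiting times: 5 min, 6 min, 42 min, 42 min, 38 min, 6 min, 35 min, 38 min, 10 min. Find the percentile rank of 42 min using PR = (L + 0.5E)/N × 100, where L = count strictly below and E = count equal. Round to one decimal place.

88.9

N = 9.
Strictly below 42: 7. Equal to 42: 2.
PR = (7 + 0.5·2)/9 × 100 = 88.9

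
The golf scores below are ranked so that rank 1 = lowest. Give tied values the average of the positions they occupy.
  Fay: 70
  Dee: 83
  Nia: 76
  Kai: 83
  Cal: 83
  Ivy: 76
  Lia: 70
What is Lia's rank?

Sorted (ascending): 70, 70, 76, 76, 83, 83, 83
The 2 values of 70 occupy positions 1–2 → average rank (1+2)/2 = 1.5.
The 2 values of 76 occupy positions 3–4 → average rank (3+4)/2 = 3.5.
The 3 values of 83 occupy positions 5–7 → average rank 6.
Lia has value 70 → rank 1.5.

1.5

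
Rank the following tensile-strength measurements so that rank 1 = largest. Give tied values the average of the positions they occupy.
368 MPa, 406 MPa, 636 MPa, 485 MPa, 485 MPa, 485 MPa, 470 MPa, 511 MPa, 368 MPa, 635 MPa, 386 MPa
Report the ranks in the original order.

10.5, 8, 1, 5, 5, 5, 7, 3, 10.5, 2, 9

Sorted (descending): 636, 635, 511, 485, 485, 485, 470, 406, 386, 368, 368
The 3 values of 485 occupy positions 4–6 → average rank 5.
The 2 values of 368 occupy positions 10–11 → average rank (10+11)/2 = 10.5.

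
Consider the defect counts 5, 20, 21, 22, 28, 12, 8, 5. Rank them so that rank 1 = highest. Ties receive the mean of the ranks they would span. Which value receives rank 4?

20

Sorted (descending): 28, 22, 21, 20, 12, 8, 5, 5
The 2 values of 5 occupy positions 7–8 → average rank (7+8)/2 = 7.5.
Rank 4 → value 20.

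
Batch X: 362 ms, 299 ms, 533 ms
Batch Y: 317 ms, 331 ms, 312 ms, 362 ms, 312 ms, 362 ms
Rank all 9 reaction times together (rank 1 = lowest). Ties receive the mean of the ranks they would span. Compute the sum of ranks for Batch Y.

Sorted (ascending): 299, 312, 312, 317, 331, 362, 362, 362, 533
The 2 values of 312 occupy positions 2–3 → average rank (2+3)/2 = 2.5.
The 3 values of 362 occupy positions 6–8 → average rank 7.
Batch Y values → pooled ranks: 317→4, 331→5, 312→2.5, 362→7, 312→2.5, 362→7
Rank sum = 4 + 5 + 2.5 + 7 + 2.5 + 7 = 28

28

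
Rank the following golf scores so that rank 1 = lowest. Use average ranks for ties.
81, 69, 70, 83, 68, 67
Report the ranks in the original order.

5, 3, 4, 6, 2, 1

Sorted (ascending): 67, 68, 69, 70, 81, 83
No ties — each value takes its position as its rank.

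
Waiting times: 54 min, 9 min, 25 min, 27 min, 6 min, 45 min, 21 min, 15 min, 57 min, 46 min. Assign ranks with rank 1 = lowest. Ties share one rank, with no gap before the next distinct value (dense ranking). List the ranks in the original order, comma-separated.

9, 2, 5, 6, 1, 7, 4, 3, 10, 8

Sorted (ascending): 6, 9, 15, 21, 25, 27, 45, 46, 54, 57
No ties — each value takes its position as its rank.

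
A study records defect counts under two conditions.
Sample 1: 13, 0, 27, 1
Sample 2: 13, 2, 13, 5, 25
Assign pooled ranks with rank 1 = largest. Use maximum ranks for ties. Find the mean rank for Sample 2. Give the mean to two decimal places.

Sorted (descending): 27, 25, 13, 13, 13, 5, 2, 1, 0
The 3 values of 13 occupy positions 3–5 → each gets rank 5.
Sample 2 values → pooled ranks: 13→5, 2→7, 13→5, 5→6, 25→2
Mean rank = (5 + 7 + 5 + 6 + 2) / 5 = 5.00

5.00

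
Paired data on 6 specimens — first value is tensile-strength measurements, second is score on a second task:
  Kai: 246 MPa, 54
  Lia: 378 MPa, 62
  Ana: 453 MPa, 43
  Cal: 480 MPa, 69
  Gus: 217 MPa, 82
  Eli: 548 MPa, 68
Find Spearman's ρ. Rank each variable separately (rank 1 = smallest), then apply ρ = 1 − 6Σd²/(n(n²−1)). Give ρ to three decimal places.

Ranks of variable 1: 2, 3, 4, 5, 1, 6
Ranks of variable 2: 2, 3, 1, 5, 6, 4
d = r₁ − r₂: 0, 0, 3, 0, -5, 2
d²: 0, 0, 9, 0, 25, 4; Σd² = 38
ρ = 1 − 6·38/(6·35) = 1 − 228/210 = -0.086

-0.086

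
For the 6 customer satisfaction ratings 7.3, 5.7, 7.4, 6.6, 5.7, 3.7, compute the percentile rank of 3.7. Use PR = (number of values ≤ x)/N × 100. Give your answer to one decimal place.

N = 6.
Strictly below 3.7: 0. Equal to 3.7: 1.
PR = 1/6 × 100 = 16.7

16.7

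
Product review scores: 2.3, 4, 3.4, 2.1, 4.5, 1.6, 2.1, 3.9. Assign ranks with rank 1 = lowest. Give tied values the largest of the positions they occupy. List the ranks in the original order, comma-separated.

Sorted (ascending): 1.6, 2.1, 2.1, 2.3, 3.4, 3.9, 4, 4.5
The 2 values of 2.1 occupy positions 2–3 → each gets rank 3.

4, 7, 5, 3, 8, 1, 3, 6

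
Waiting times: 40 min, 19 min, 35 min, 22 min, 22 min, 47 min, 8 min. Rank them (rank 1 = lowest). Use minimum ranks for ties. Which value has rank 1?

Sorted (ascending): 8, 19, 22, 22, 35, 40, 47
The 2 values of 22 occupy positions 3–4 → each gets rank 3.
Rank 1 → value 8.

8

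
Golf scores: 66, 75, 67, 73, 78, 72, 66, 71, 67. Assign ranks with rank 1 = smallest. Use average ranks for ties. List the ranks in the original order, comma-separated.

1.5, 8, 3.5, 7, 9, 6, 1.5, 5, 3.5

Sorted (ascending): 66, 66, 67, 67, 71, 72, 73, 75, 78
The 2 values of 66 occupy positions 1–2 → average rank (1+2)/2 = 1.5.
The 2 values of 67 occupy positions 3–4 → average rank (3+4)/2 = 3.5.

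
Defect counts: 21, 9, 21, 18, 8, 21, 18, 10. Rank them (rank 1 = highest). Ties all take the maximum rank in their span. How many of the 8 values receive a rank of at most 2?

0

Sorted (descending): 21, 21, 21, 18, 18, 10, 9, 8
The 3 values of 21 occupy positions 1–3 → each gets rank 3.
The 2 values of 18 occupy positions 4–5 → each gets rank 5.
Ranks ≤ 2: {} → 0 values.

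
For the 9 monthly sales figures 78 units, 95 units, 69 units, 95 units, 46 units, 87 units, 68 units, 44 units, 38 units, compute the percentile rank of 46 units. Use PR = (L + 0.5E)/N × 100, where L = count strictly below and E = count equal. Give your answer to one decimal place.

27.8

N = 9.
Strictly below 46: 2. Equal to 46: 1.
PR = (2 + 0.5·1)/9 × 100 = 27.8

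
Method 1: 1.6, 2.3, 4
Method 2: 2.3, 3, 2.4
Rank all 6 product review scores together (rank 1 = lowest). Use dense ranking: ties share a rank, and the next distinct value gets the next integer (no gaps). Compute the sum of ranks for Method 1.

8

Sorted (ascending): 1.6, 2.3, 2.3, 2.4, 3, 4
The 2 values of 2.3 share dense rank 2.
Remaining distinct values take the next consecutive integers.
Method 1 values → pooled ranks: 1.6→1, 2.3→2, 4→5
Rank sum = 1 + 2 + 5 = 8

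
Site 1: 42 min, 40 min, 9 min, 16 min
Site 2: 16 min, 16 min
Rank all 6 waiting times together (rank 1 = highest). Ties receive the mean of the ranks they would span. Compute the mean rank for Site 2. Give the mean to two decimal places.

4.00

Sorted (descending): 42, 40, 16, 16, 16, 9
The 3 values of 16 occupy positions 3–5 → average rank 4.
Site 2 values → pooled ranks: 16→4, 16→4
Mean rank = (4 + 4) / 2 = 4.00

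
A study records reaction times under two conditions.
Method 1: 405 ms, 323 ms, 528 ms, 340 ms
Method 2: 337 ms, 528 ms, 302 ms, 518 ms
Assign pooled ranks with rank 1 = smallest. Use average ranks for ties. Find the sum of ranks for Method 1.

18.5

Sorted (ascending): 302, 323, 337, 340, 405, 518, 528, 528
The 2 values of 528 occupy positions 7–8 → average rank (7+8)/2 = 7.5.
Method 1 values → pooled ranks: 405→5, 323→2, 528→7.5, 340→4
Rank sum = 5 + 2 + 7.5 + 4 = 18.5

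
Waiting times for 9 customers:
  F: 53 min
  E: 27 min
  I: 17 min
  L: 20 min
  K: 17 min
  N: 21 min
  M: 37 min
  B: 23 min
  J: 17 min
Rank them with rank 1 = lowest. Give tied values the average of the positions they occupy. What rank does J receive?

2

Sorted (ascending): 17, 17, 17, 20, 21, 23, 27, 37, 53
The 3 values of 17 occupy positions 1–3 → average rank 2.
J has value 17 min → rank 2.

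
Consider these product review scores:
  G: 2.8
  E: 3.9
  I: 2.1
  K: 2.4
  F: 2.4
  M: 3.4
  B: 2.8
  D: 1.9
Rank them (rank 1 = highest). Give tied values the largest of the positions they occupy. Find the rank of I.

Sorted (descending): 3.9, 3.4, 2.8, 2.8, 2.4, 2.4, 2.1, 1.9
The 2 values of 2.8 occupy positions 3–4 → each gets rank 4.
The 2 values of 2.4 occupy positions 5–6 → each gets rank 6.
I has value 2.1 → rank 7.

7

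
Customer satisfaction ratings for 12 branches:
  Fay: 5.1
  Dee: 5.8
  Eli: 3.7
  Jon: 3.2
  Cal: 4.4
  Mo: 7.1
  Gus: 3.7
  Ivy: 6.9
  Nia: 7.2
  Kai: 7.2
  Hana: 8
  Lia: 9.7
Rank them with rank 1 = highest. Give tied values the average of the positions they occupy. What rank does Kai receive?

Sorted (descending): 9.7, 8, 7.2, 7.2, 7.1, 6.9, 5.8, 5.1, 4.4, 3.7, 3.7, 3.2
The 2 values of 7.2 occupy positions 3–4 → average rank (3+4)/2 = 3.5.
The 2 values of 3.7 occupy positions 10–11 → average rank (10+11)/2 = 10.5.
Kai has value 7.2 → rank 3.5.

3.5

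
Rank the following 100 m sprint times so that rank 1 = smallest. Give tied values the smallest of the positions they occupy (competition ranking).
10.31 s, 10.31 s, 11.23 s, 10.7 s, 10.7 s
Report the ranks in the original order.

Sorted (ascending): 10.31, 10.31, 10.7, 10.7, 11.23
The 2 values of 10.31 occupy positions 1–2 → each gets rank 1.
The 2 values of 10.7 occupy positions 3–4 → each gets rank 3.

1, 1, 5, 3, 3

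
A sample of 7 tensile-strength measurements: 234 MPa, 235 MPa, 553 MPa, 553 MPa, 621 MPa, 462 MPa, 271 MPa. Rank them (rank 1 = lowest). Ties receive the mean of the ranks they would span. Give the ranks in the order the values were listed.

Sorted (ascending): 234, 235, 271, 462, 553, 553, 621
The 2 values of 553 occupy positions 5–6 → average rank (5+6)/2 = 5.5.

1, 2, 5.5, 5.5, 7, 4, 3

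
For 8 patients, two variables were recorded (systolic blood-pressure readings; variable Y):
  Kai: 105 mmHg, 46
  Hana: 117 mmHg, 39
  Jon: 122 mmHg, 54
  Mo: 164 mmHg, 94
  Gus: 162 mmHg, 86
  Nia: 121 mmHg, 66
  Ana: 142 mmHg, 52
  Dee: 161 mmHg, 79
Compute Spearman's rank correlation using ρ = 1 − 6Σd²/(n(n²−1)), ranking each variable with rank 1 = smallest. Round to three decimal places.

0.881

Ranks of variable 1: 1, 2, 4, 8, 7, 3, 5, 6
Ranks of variable 2: 2, 1, 4, 8, 7, 5, 3, 6
d = r₁ − r₂: -1, 1, 0, 0, 0, -2, 2, 0
d²: 1, 1, 0, 0, 0, 4, 4, 0; Σd² = 10
ρ = 1 − 6·10/(8·63) = 1 − 60/504 = 0.881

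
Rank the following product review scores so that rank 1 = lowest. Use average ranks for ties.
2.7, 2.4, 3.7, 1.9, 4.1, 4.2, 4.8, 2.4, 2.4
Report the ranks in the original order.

Sorted (ascending): 1.9, 2.4, 2.4, 2.4, 2.7, 3.7, 4.1, 4.2, 4.8
The 3 values of 2.4 occupy positions 2–4 → average rank 3.

5, 3, 6, 1, 7, 8, 9, 3, 3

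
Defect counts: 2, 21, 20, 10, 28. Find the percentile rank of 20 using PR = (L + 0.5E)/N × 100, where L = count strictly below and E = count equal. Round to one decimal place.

N = 5.
Strictly below 20: 2. Equal to 20: 1.
PR = (2 + 0.5·1)/5 × 100 = 50.0

50.0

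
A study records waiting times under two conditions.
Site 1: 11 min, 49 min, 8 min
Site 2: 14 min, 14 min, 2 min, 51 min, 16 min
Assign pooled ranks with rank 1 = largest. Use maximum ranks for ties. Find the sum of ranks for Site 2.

Sorted (descending): 51, 49, 16, 14, 14, 11, 8, 2
The 2 values of 14 occupy positions 4–5 → each gets rank 5.
Site 2 values → pooled ranks: 14→5, 14→5, 2→8, 51→1, 16→3
Rank sum = 5 + 5 + 8 + 1 + 3 = 22

22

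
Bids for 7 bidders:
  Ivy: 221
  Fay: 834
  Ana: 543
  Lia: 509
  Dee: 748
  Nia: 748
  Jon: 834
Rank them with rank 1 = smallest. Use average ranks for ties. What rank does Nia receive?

Sorted (ascending): 221, 509, 543, 748, 748, 834, 834
The 2 values of 748 occupy positions 4–5 → average rank (4+5)/2 = 4.5.
The 2 values of 834 occupy positions 6–7 → average rank (6+7)/2 = 6.5.
Nia has value 748 → rank 4.5.

4.5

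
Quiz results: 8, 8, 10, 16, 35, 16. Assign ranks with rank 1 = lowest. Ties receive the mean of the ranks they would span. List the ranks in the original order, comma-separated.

Sorted (ascending): 8, 8, 10, 16, 16, 35
The 2 values of 8 occupy positions 1–2 → average rank (1+2)/2 = 1.5.
The 2 values of 16 occupy positions 4–5 → average rank (4+5)/2 = 4.5.

1.5, 1.5, 3, 4.5, 6, 4.5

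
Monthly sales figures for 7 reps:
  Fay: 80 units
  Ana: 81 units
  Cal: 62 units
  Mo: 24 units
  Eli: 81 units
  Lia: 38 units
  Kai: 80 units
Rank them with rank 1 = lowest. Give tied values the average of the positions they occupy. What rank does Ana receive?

Sorted (ascending): 24, 38, 62, 80, 80, 81, 81
The 2 values of 80 occupy positions 4–5 → average rank (4+5)/2 = 4.5.
The 2 values of 81 occupy positions 6–7 → average rank (6+7)/2 = 6.5.
Ana has value 81 units → rank 6.5.

6.5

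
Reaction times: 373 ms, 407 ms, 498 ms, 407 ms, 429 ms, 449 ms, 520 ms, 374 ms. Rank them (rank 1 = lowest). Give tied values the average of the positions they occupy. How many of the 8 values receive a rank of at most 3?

2

Sorted (ascending): 373, 374, 407, 407, 429, 449, 498, 520
The 2 values of 407 occupy positions 3–4 → average rank (3+4)/2 = 3.5.
Ranks ≤ 3: {1, 2} → 2 values.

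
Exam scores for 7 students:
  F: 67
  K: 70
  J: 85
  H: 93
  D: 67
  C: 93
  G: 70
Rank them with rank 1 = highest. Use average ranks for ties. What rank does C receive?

Sorted (descending): 93, 93, 85, 70, 70, 67, 67
The 2 values of 93 occupy positions 1–2 → average rank (1+2)/2 = 1.5.
The 2 values of 70 occupy positions 4–5 → average rank (4+5)/2 = 4.5.
The 2 values of 67 occupy positions 6–7 → average rank (6+7)/2 = 6.5.
C has value 93 → rank 1.5.

1.5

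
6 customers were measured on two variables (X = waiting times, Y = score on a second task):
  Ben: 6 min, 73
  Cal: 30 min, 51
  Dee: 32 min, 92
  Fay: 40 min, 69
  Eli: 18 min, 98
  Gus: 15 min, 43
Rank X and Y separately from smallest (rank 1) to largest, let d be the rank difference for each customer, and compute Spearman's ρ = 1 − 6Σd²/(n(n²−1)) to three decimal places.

0.086

Ranks of variable 1: 1, 4, 5, 6, 3, 2
Ranks of variable 2: 4, 2, 5, 3, 6, 1
d = r₁ − r₂: -3, 2, 0, 3, -3, 1
d²: 9, 4, 0, 9, 9, 1; Σd² = 32
ρ = 1 − 6·32/(6·35) = 1 − 192/210 = 0.086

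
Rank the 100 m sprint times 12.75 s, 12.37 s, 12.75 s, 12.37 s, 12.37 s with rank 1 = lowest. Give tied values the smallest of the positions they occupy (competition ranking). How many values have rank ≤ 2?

Sorted (ascending): 12.37, 12.37, 12.37, 12.75, 12.75
The 3 values of 12.37 occupy positions 1–3 → each gets rank 1.
The 2 values of 12.75 occupy positions 4–5 → each gets rank 4.
Ranks ≤ 2: {1, 1, 1} → 3 values.

3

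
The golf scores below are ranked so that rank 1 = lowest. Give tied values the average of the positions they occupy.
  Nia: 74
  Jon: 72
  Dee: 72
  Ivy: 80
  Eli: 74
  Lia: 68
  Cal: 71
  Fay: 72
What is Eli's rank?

6.5

Sorted (ascending): 68, 71, 72, 72, 72, 74, 74, 80
The 3 values of 72 occupy positions 3–5 → average rank 4.
The 2 values of 74 occupy positions 6–7 → average rank (6+7)/2 = 6.5.
Eli has value 74 → rank 6.5.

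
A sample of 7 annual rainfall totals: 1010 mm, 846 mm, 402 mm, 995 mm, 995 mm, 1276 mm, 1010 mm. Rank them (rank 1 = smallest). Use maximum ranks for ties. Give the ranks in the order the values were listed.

6, 2, 1, 4, 4, 7, 6

Sorted (ascending): 402, 846, 995, 995, 1010, 1010, 1276
The 2 values of 995 occupy positions 3–4 → each gets rank 4.
The 2 values of 1010 occupy positions 5–6 → each gets rank 6.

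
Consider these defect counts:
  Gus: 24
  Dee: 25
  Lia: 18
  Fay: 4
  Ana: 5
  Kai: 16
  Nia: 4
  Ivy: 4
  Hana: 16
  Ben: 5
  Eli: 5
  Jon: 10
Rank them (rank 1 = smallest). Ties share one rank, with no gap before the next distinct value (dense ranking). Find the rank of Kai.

4

Sorted (ascending): 4, 4, 4, 5, 5, 5, 10, 16, 16, 18, 24, 25
The 3 values of 4 share dense rank 1.
The 3 values of 5 share dense rank 2.
The 2 values of 16 share dense rank 4.
Remaining distinct values take the next consecutive integers.
Kai has value 16 → rank 4.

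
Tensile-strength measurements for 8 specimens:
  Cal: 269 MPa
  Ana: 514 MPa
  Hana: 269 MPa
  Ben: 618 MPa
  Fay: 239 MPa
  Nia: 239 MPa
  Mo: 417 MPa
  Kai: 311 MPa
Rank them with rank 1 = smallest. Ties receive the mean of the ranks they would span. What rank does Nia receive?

Sorted (ascending): 239, 239, 269, 269, 311, 417, 514, 618
The 2 values of 239 occupy positions 1–2 → average rank (1+2)/2 = 1.5.
The 2 values of 269 occupy positions 3–4 → average rank (3+4)/2 = 3.5.
Nia has value 239 MPa → rank 1.5.

1.5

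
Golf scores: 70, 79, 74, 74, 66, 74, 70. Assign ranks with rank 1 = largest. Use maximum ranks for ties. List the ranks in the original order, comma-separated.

Sorted (descending): 79, 74, 74, 74, 70, 70, 66
The 3 values of 74 occupy positions 2–4 → each gets rank 4.
The 2 values of 70 occupy positions 5–6 → each gets rank 6.

6, 1, 4, 4, 7, 4, 6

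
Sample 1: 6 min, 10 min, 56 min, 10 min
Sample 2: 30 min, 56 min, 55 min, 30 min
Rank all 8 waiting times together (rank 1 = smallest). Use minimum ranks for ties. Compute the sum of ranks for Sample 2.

21

Sorted (ascending): 6, 10, 10, 30, 30, 55, 56, 56
The 2 values of 10 occupy positions 2–3 → each gets rank 2.
The 2 values of 30 occupy positions 4–5 → each gets rank 4.
The 2 values of 56 occupy positions 7–8 → each gets rank 7.
Sample 2 values → pooled ranks: 30→4, 56→7, 55→6, 30→4
Rank sum = 4 + 7 + 6 + 4 = 21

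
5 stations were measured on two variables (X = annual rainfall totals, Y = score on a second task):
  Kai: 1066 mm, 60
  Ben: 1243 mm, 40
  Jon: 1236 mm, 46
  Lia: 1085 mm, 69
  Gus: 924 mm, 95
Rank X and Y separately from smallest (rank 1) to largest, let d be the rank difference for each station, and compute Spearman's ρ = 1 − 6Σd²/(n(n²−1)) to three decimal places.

-0.900

Ranks of variable 1: 2, 5, 4, 3, 1
Ranks of variable 2: 3, 1, 2, 4, 5
d = r₁ − r₂: -1, 4, 2, -1, -4
d²: 1, 16, 4, 1, 16; Σd² = 38
ρ = 1 − 6·38/(5·24) = 1 − 228/120 = -0.900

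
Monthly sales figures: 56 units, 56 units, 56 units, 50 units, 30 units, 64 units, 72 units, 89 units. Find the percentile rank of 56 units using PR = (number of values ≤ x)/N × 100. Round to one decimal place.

62.5

N = 8.
Strictly below 56: 2. Equal to 56: 3.
PR = 5/8 × 100 = 62.5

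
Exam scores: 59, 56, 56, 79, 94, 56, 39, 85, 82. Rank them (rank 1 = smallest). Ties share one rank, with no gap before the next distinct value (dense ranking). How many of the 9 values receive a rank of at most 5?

Sorted (ascending): 39, 56, 56, 56, 59, 79, 82, 85, 94
The 3 values of 56 share dense rank 2.
Remaining distinct values take the next consecutive integers.
Ranks ≤ 5: {1, 2, 2, 2, 3, 4, 5} → 7 values.

7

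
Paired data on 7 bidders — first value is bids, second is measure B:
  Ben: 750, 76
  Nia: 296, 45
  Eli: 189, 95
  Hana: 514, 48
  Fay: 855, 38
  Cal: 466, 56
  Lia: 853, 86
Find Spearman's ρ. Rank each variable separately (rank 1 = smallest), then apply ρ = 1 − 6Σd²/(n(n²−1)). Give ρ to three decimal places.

Ranks of variable 1: 5, 2, 1, 4, 7, 3, 6
Ranks of variable 2: 5, 2, 7, 3, 1, 4, 6
d = r₁ − r₂: 0, 0, -6, 1, 6, -1, 0
d²: 0, 0, 36, 1, 36, 1, 0; Σd² = 74
ρ = 1 − 6·74/(7·48) = 1 − 444/336 = -0.321

-0.321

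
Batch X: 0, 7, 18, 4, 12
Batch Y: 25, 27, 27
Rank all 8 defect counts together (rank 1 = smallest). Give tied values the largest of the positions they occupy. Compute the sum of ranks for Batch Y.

22

Sorted (ascending): 0, 4, 7, 12, 18, 25, 27, 27
The 2 values of 27 occupy positions 7–8 → each gets rank 8.
Batch Y values → pooled ranks: 25→6, 27→8, 27→8
Rank sum = 6 + 8 + 8 = 22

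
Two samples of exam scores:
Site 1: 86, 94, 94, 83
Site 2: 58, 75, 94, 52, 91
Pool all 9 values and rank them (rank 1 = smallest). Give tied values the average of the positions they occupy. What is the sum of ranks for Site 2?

20

Sorted (ascending): 52, 58, 75, 83, 86, 91, 94, 94, 94
The 3 values of 94 occupy positions 7–9 → average rank 8.
Site 2 values → pooled ranks: 58→2, 75→3, 94→8, 52→1, 91→6
Rank sum = 2 + 3 + 8 + 1 + 6 = 20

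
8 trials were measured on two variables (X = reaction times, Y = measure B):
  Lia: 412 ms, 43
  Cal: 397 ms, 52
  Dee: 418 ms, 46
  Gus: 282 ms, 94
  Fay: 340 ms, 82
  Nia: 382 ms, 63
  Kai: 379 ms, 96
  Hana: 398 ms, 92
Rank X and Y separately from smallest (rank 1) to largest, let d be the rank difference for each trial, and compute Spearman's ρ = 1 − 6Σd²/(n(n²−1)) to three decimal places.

-0.738

Ranks of variable 1: 7, 5, 8, 1, 2, 4, 3, 6
Ranks of variable 2: 1, 3, 2, 7, 5, 4, 8, 6
d = r₁ − r₂: 6, 2, 6, -6, -3, 0, -5, 0
d²: 36, 4, 36, 36, 9, 0, 25, 0; Σd² = 146
ρ = 1 − 6·146/(8·63) = 1 − 876/504 = -0.738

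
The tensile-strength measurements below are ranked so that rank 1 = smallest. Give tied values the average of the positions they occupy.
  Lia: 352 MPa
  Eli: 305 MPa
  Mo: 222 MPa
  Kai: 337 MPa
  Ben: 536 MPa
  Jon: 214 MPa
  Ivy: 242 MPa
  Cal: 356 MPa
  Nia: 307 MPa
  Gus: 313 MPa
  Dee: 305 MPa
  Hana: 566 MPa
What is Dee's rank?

4.5

Sorted (ascending): 214, 222, 242, 305, 305, 307, 313, 337, 352, 356, 536, 566
The 2 values of 305 occupy positions 4–5 → average rank (4+5)/2 = 4.5.
Dee has value 305 MPa → rank 4.5.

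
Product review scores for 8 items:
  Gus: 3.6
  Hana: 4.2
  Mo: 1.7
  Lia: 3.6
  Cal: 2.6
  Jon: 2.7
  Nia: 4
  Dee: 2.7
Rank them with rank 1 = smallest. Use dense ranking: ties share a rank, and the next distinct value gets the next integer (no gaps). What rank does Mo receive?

Sorted (ascending): 1.7, 2.6, 2.7, 2.7, 3.6, 3.6, 4, 4.2
The 2 values of 2.7 share dense rank 3.
The 2 values of 3.6 share dense rank 4.
Remaining distinct values take the next consecutive integers.
Mo has value 1.7 → rank 1.

1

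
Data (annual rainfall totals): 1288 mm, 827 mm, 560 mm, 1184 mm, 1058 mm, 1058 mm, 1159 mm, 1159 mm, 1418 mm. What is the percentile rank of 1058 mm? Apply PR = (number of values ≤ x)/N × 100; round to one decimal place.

44.4

N = 9.
Strictly below 1058: 2. Equal to 1058: 2.
PR = 4/9 × 100 = 44.4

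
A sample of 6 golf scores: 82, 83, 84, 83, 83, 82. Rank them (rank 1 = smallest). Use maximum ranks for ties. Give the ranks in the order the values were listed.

2, 5, 6, 5, 5, 2

Sorted (ascending): 82, 82, 83, 83, 83, 84
The 2 values of 82 occupy positions 1–2 → each gets rank 2.
The 3 values of 83 occupy positions 3–5 → each gets rank 5.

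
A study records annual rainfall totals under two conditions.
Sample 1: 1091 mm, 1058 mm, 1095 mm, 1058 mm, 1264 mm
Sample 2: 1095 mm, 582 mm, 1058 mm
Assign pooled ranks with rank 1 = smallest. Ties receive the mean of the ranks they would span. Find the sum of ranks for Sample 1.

Sorted (ascending): 582, 1058, 1058, 1058, 1091, 1095, 1095, 1264
The 3 values of 1058 occupy positions 2–4 → average rank 3.
The 2 values of 1095 occupy positions 6–7 → average rank (6+7)/2 = 6.5.
Sample 1 values → pooled ranks: 1091→5, 1058→3, 1095→6.5, 1058→3, 1264→8
Rank sum = 5 + 3 + 6.5 + 3 + 8 = 25.5

25.5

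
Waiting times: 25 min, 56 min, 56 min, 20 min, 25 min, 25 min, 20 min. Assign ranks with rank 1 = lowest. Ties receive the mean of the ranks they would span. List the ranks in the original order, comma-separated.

Sorted (ascending): 20, 20, 25, 25, 25, 56, 56
The 2 values of 20 occupy positions 1–2 → average rank (1+2)/2 = 1.5.
The 3 values of 25 occupy positions 3–5 → average rank 4.
The 2 values of 56 occupy positions 6–7 → average rank (6+7)/2 = 6.5.

4, 6.5, 6.5, 1.5, 4, 4, 1.5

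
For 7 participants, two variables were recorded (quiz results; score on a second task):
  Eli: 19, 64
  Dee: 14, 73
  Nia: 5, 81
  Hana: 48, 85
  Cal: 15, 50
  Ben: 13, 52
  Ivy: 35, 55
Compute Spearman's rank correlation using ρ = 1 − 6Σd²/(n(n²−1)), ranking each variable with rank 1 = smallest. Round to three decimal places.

Ranks of variable 1: 5, 3, 1, 7, 4, 2, 6
Ranks of variable 2: 4, 5, 6, 7, 1, 2, 3
d = r₁ − r₂: 1, -2, -5, 0, 3, 0, 3
d²: 1, 4, 25, 0, 9, 0, 9; Σd² = 48
ρ = 1 − 6·48/(7·48) = 1 − 288/336 = 0.143

0.143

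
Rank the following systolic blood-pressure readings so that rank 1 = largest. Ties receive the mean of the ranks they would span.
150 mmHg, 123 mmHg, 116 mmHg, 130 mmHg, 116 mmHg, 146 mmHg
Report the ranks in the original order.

1, 4, 5.5, 3, 5.5, 2

Sorted (descending): 150, 146, 130, 123, 116, 116
The 2 values of 116 occupy positions 5–6 → average rank (5+6)/2 = 5.5.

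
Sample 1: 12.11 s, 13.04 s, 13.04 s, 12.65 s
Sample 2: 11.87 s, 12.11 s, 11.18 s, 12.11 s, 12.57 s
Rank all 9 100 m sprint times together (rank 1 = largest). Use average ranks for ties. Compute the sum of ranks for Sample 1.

Sorted (descending): 13.04, 13.04, 12.65, 12.57, 12.11, 12.11, 12.11, 11.87, 11.18
The 2 values of 13.04 occupy positions 1–2 → average rank (1+2)/2 = 1.5.
The 3 values of 12.11 occupy positions 5–7 → average rank 6.
Sample 1 values → pooled ranks: 12.11→6, 13.04→1.5, 13.04→1.5, 12.65→3
Rank sum = 6 + 1.5 + 1.5 + 3 = 12

12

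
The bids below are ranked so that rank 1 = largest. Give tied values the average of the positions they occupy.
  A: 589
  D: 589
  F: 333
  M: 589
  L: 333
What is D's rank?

Sorted (descending): 589, 589, 589, 333, 333
The 3 values of 589 occupy positions 1–3 → average rank 2.
The 2 values of 333 occupy positions 4–5 → average rank (4+5)/2 = 4.5.
D has value 589 → rank 2.

2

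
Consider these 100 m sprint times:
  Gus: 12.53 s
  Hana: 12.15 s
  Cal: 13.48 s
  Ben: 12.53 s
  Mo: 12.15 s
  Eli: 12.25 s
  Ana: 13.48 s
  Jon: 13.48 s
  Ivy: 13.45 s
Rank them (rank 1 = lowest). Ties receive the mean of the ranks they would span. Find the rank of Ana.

Sorted (ascending): 12.15, 12.15, 12.25, 12.53, 12.53, 13.45, 13.48, 13.48, 13.48
The 2 values of 12.15 occupy positions 1–2 → average rank (1+2)/2 = 1.5.
The 2 values of 12.53 occupy positions 4–5 → average rank (4+5)/2 = 4.5.
The 3 values of 13.48 occupy positions 7–9 → average rank 8.
Ana has value 13.48 s → rank 8.

8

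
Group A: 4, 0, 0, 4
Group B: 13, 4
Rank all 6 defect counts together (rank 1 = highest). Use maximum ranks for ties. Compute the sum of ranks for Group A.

20

Sorted (descending): 13, 4, 4, 4, 0, 0
The 3 values of 4 occupy positions 2–4 → each gets rank 4.
The 2 values of 0 occupy positions 5–6 → each gets rank 6.
Group A values → pooled ranks: 4→4, 0→6, 0→6, 4→4
Rank sum = 4 + 6 + 6 + 4 = 20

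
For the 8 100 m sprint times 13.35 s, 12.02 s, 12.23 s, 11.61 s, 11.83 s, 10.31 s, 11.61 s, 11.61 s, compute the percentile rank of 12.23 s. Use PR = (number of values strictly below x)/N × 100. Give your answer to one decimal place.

75.0

N = 8.
Strictly below 12.23: 6. Equal to 12.23: 1.
PR = 6/8 × 100 = 75.0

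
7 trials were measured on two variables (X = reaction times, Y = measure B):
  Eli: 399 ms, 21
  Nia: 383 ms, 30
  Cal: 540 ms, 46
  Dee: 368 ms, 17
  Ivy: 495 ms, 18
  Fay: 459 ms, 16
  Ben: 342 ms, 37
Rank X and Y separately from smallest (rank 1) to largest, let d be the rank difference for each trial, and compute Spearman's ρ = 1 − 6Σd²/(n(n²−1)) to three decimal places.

Ranks of variable 1: 4, 3, 7, 2, 6, 5, 1
Ranks of variable 2: 4, 5, 7, 2, 3, 1, 6
d = r₁ − r₂: 0, -2, 0, 0, 3, 4, -5
d²: 0, 4, 0, 0, 9, 16, 25; Σd² = 54
ρ = 1 − 6·54/(7·48) = 1 − 324/336 = 0.036

0.036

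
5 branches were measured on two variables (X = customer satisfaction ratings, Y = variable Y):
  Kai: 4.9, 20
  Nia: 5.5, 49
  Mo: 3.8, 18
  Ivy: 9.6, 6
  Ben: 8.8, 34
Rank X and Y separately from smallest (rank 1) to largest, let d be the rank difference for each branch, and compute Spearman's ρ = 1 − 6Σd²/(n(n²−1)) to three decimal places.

Ranks of variable 1: 2, 3, 1, 5, 4
Ranks of variable 2: 3, 5, 2, 1, 4
d = r₁ − r₂: -1, -2, -1, 4, 0
d²: 1, 4, 1, 16, 0; Σd² = 22
ρ = 1 − 6·22/(5·24) = 1 − 132/120 = -0.100

-0.100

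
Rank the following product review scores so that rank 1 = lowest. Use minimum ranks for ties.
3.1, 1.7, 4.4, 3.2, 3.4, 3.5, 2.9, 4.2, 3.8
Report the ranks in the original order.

3, 1, 9, 4, 5, 6, 2, 8, 7

Sorted (ascending): 1.7, 2.9, 3.1, 3.2, 3.4, 3.5, 3.8, 4.2, 4.4
No ties — each value takes its position as its rank.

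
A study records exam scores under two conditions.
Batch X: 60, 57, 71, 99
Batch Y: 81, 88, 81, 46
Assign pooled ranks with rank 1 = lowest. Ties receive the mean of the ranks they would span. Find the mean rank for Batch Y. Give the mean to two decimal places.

Sorted (ascending): 46, 57, 60, 71, 81, 81, 88, 99
The 2 values of 81 occupy positions 5–6 → average rank (5+6)/2 = 5.5.
Batch Y values → pooled ranks: 81→5.5, 88→7, 81→5.5, 46→1
Mean rank = (5.5 + 7 + 5.5 + 1) / 4 = 4.75

4.75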